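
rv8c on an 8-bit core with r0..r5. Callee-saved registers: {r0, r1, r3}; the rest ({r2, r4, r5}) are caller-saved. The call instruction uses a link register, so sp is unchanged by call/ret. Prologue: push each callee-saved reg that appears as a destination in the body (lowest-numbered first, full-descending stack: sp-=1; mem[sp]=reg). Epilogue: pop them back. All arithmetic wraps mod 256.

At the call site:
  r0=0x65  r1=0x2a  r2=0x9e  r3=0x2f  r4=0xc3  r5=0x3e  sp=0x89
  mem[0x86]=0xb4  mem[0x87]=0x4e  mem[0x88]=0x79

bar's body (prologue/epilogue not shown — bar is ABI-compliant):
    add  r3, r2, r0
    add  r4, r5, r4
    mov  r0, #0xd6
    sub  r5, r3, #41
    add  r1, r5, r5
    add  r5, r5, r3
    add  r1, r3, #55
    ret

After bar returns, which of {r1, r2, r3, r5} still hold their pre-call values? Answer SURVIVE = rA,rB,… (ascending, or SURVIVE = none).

SURVIVE = r1,r2,r3

prologue: push r0 → mem[0x88]=0x65, sp=0x88
prologue: push r1 → mem[0x87]=0x2a, sp=0x87
prologue: push r3 → mem[0x86]=0x2f, sp=0x86
body[0] add  r3, r2, r0 → r3=0x03
body[1] add  r4, r5, r4 → r4=0x01
body[2] mov  r0, #0xd6 → r0=0xd6
body[3] sub  r5, r3, #41 → r5=0xda
body[4] add  r1, r5, r5 → r1=0xb4
body[5] add  r5, r5, r3 → r5=0xdd
body[6] add  r1, r3, #55 → r1=0x3a
epilogue: pop r3=0x2f, sp=0x87
epilogue: pop r1=0x2a, sp=0x88
epilogue: pop r0=0x65, sp=0x89
r1: callee-saved, written=True
r2: caller-saved, written=False
r3: callee-saved, written=True
r5: caller-saved, written=True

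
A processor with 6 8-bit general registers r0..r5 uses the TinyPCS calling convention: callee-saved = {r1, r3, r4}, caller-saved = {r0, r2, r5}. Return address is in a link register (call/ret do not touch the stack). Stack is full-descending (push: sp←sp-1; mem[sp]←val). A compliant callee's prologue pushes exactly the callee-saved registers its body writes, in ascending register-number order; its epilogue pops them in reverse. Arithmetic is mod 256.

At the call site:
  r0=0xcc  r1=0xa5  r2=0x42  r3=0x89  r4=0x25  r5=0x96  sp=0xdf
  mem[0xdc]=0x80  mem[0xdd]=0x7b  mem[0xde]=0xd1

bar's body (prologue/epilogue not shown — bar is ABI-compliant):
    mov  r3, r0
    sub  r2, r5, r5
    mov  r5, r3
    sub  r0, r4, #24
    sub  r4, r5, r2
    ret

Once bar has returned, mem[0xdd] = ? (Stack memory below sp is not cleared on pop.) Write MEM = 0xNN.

MEM = 0x25

prologue: push r3 -> mem[0xde]=0x89, sp=0xde
prologue: push r4 -> mem[0xdd]=0x25, sp=0xdd
body[0] mov  r3, r0 -> r3=0xcc
body[1] sub  r2, r5, r5 -> r2=0x00
body[2] mov  r5, r3 -> r5=0xcc
body[3] sub  r0, r4, #24 -> r0=0x0d
body[4] sub  r4, r5, r2 -> r4=0xcc
epilogue: pop r4=0x25, sp=0xde
epilogue: pop r3=0x89, sp=0xdf
prologue pushed ['r3', 'r4'] at ['0xde', '0xdd']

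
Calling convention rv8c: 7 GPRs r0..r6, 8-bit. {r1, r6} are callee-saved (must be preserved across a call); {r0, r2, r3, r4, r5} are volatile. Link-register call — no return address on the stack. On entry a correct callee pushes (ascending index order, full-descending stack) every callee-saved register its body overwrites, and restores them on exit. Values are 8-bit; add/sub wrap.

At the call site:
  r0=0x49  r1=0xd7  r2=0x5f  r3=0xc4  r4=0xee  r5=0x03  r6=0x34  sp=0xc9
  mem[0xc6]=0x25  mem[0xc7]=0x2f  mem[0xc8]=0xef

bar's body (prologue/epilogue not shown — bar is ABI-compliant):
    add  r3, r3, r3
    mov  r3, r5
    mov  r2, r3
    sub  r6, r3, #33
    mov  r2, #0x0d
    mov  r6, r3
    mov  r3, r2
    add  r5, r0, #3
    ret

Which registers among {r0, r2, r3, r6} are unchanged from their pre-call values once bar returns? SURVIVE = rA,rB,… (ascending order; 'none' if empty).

SURVIVE = r0,r6

prologue: push r6 → mem[0xc8]=0x34, sp=0xc8
body[0] add  r3, r3, r3 → r3=0x88
body[1] mov  r3, r5 → r3=0x03
body[2] mov  r2, r3 → r2=0x03
body[3] sub  r6, r3, #33 → r6=0xe2
body[4] mov  r2, #0x0d → r2=0x0d
body[5] mov  r6, r3 → r6=0x03
body[6] mov  r3, r2 → r3=0x0d
body[7] add  r5, r0, #3 → r5=0x4c
epilogue: pop r6=0x34, sp=0xc9
r0: caller-saved, written=False
r2: caller-saved, written=True
r3: caller-saved, written=True
r6: callee-saved, written=True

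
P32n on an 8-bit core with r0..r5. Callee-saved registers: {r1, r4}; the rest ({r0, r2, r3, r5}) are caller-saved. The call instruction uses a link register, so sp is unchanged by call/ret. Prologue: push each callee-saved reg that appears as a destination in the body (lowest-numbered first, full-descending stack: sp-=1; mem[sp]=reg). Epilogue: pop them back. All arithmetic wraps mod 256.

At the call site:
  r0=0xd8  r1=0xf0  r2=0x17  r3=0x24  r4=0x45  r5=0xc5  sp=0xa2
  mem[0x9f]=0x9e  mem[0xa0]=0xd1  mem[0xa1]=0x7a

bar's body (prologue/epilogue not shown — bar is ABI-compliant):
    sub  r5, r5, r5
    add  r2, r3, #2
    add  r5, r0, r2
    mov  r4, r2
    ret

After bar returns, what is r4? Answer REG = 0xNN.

prologue: push r4 → mem[0xa1]=0x45, sp=0xa1
body[0] sub  r5, r5, r5 → r5=0x00
body[1] add  r2, r3, #2 → r2=0x26
body[2] add  r5, r0, r2 → r5=0xfe
body[3] mov  r4, r2 → r4=0x26
epilogue: pop r4=0x45, sp=0xa2
r4 is callee-saved → restored

REG = 0x45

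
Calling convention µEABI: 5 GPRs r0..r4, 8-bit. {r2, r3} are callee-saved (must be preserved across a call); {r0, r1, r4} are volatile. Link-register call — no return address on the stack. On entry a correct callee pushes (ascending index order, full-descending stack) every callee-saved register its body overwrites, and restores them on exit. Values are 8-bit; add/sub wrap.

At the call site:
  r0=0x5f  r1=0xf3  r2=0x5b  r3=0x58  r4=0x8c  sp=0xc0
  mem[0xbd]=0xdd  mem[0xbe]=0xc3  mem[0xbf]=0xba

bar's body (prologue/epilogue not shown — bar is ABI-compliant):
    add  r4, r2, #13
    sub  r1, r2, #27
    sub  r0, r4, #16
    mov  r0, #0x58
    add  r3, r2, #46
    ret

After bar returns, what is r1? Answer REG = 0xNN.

prologue: push r3 → mem[0xbf]=0x58, sp=0xbf
body[0] add  r4, r2, #13 → r4=0x68
body[1] sub  r1, r2, #27 → r1=0x40
body[2] sub  r0, r4, #16 → r0=0x58
body[3] mov  r0, #0x58 → r0=0x58
body[4] add  r3, r2, #46 → r3=0x89
epilogue: pop r3=0x58, sp=0xc0
r1 is caller-saved → body value

REG = 0x40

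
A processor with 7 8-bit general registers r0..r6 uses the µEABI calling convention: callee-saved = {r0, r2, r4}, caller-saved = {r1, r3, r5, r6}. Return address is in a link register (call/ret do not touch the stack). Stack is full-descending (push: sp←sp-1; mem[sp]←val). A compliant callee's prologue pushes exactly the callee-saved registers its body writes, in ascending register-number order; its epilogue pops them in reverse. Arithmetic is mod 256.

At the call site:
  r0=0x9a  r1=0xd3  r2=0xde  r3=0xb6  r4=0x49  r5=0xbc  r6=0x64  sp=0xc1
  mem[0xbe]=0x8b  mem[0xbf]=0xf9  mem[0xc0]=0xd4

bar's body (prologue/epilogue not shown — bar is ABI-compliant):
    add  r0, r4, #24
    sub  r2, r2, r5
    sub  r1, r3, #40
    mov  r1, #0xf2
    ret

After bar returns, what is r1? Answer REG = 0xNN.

prologue: push r0 → mem[0xc0]=0x9a, sp=0xc0
prologue: push r2 → mem[0xbf]=0xde, sp=0xbf
body[0] add  r0, r4, #24 → r0=0x61
body[1] sub  r2, r2, r5 → r2=0x22
body[2] sub  r1, r3, #40 → r1=0x8e
body[3] mov  r1, #0xf2 → r1=0xf2
epilogue: pop r2=0xde, sp=0xc0
epilogue: pop r0=0x9a, sp=0xc1
r1 is caller-saved → body value

REG = 0xf2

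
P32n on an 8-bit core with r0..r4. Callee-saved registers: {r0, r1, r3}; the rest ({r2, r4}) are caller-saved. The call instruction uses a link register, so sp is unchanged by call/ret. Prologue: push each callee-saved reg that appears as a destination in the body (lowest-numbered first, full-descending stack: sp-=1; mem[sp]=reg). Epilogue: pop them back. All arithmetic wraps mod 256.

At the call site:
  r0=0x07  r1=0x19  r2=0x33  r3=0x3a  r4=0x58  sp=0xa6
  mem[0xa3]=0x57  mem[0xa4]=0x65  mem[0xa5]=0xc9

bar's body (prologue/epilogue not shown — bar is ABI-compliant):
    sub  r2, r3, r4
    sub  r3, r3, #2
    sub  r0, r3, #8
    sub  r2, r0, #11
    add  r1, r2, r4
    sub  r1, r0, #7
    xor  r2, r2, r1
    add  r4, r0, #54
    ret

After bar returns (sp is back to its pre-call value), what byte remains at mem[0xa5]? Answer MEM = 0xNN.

prologue: push r0 -> mem[0xa5]=0x07, sp=0xa5
prologue: push r1 -> mem[0xa4]=0x19, sp=0xa4
prologue: push r3 -> mem[0xa3]=0x3a, sp=0xa3
body[0] sub  r2, r3, r4 -> r2=0xe2
body[1] sub  r3, r3, #2 -> r3=0x38
body[2] sub  r0, r3, #8 -> r0=0x30
body[3] sub  r2, r0, #11 -> r2=0x25
body[4] add  r1, r2, r4 -> r1=0x7d
body[5] sub  r1, r0, #7 -> r1=0x29
body[6] xor  r2, r2, r1 -> r2=0x0c
body[7] add  r4, r0, #54 -> r4=0x66
epilogue: pop r3=0x3a, sp=0xa4
epilogue: pop r1=0x19, sp=0xa5
epilogue: pop r0=0x07, sp=0xa6
prologue pushed ['r0', 'r1', 'r3'] at ['0xa5', '0xa4', '0xa3']

MEM = 0x07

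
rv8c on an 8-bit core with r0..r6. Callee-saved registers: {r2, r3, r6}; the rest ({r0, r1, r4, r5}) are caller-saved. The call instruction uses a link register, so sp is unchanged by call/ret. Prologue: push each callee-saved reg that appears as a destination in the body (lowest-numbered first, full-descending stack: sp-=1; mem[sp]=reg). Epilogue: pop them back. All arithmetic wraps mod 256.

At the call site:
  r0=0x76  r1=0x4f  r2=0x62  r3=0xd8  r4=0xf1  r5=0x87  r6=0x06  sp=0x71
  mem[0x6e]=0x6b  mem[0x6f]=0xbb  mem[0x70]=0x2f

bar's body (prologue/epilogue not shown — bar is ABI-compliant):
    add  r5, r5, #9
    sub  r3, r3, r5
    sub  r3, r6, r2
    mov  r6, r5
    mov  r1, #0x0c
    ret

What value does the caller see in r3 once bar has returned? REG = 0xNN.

REG = 0xd8

prologue: push r3 → mem[0x70]=0xd8, sp=0x70
prologue: push r6 → mem[0x6f]=0x06, sp=0x6f
body[0] add  r5, r5, #9 → r5=0x90
body[1] sub  r3, r3, r5 → r3=0x48
body[2] sub  r3, r6, r2 → r3=0xa4
body[3] mov  r6, r5 → r6=0x90
body[4] mov  r1, #0x0c → r1=0x0c
epilogue: pop r6=0x06, sp=0x70
epilogue: pop r3=0xd8, sp=0x71
r3 is callee-saved → restored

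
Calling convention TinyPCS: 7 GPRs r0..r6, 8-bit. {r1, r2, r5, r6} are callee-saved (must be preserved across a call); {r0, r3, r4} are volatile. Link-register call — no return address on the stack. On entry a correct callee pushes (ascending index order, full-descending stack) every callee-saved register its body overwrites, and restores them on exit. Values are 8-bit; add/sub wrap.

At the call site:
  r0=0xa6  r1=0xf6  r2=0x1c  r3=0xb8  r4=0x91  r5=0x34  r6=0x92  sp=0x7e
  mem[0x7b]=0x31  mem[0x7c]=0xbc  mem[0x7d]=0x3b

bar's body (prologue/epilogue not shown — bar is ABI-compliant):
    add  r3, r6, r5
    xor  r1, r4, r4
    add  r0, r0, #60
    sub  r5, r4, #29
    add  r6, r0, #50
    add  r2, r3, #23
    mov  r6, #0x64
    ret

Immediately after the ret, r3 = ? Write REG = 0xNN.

prologue: push r1 → mem[0x7d]=0xf6, sp=0x7d
prologue: push r2 → mem[0x7c]=0x1c, sp=0x7c
prologue: push r5 → mem[0x7b]=0x34, sp=0x7b
prologue: push r6 → mem[0x7a]=0x92, sp=0x7a
body[0] add  r3, r6, r5 → r3=0xc6
body[1] xor  r1, r4, r4 → r1=0x00
body[2] add  r0, r0, #60 → r0=0xe2
body[3] sub  r5, r4, #29 → r5=0x74
body[4] add  r6, r0, #50 → r6=0x14
body[5] add  r2, r3, #23 → r2=0xdd
body[6] mov  r6, #0x64 → r6=0x64
epilogue: pop r6=0x92, sp=0x7b
epilogue: pop r5=0x34, sp=0x7c
epilogue: pop r2=0x1c, sp=0x7d
epilogue: pop r1=0xf6, sp=0x7e
r3 is caller-saved → body value

REG = 0xc6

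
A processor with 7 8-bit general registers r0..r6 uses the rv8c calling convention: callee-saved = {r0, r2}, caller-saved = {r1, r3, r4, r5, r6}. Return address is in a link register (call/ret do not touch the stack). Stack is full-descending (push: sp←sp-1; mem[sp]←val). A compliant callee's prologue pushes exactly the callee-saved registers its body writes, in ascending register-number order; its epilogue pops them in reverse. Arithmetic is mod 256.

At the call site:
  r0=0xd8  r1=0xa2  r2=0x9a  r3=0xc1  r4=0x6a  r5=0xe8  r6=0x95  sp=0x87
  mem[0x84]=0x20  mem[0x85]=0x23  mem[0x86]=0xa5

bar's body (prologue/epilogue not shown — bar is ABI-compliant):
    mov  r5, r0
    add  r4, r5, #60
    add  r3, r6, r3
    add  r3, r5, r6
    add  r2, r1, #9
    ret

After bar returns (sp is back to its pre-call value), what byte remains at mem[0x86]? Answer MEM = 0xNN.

prologue: push r2 → mem[0x86]=0x9a, sp=0x86
body[0] mov  r5, r0 → r5=0xd8
body[1] add  r4, r5, #60 → r4=0x14
body[2] add  r3, r6, r3 → r3=0x56
body[3] add  r3, r5, r6 → r3=0x6d
body[4] add  r2, r1, #9 → r2=0xab
epilogue: pop r2=0x9a, sp=0x87
prologue pushed ['r2'] at ['0x86']

MEM = 0x9a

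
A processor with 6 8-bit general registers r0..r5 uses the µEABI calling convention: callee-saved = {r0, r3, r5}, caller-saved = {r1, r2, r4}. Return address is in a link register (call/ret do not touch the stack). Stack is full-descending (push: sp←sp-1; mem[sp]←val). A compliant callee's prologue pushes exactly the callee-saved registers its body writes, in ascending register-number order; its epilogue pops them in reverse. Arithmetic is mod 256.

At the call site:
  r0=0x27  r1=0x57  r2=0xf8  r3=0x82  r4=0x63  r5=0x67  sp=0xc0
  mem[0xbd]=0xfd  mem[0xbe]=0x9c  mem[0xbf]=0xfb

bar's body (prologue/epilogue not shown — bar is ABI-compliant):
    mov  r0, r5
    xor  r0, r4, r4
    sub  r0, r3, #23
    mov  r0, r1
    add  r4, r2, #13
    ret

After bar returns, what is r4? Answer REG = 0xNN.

prologue: push r0 -> mem[0xbf]=0x27, sp=0xbf
body[0] mov  r0, r5 -> r0=0x67
body[1] xor  r0, r4, r4 -> r0=0x00
body[2] sub  r0, r3, #23 -> r0=0x6b
body[3] mov  r0, r1 -> r0=0x57
body[4] add  r4, r2, #13 -> r4=0x05
epilogue: pop r0=0x27, sp=0xc0
r4 is caller-saved -> body value

REG = 0x05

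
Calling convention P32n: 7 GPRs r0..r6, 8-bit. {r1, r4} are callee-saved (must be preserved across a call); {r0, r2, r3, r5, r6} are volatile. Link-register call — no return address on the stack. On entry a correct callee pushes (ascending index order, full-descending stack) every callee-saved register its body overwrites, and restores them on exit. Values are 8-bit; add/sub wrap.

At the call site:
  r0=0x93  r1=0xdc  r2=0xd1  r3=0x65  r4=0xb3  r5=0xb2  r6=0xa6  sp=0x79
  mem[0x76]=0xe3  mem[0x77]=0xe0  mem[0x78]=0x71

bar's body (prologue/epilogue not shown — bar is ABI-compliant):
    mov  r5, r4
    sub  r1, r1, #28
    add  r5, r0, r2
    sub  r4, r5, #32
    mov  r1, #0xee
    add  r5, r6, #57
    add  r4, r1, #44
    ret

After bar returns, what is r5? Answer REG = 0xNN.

REG = 0xdf

prologue: push r1 -> mem[0x78]=0xdc, sp=0x78
prologue: push r4 -> mem[0x77]=0xb3, sp=0x77
body[0] mov  r5, r4 -> r5=0xb3
body[1] sub  r1, r1, #28 -> r1=0xc0
body[2] add  r5, r0, r2 -> r5=0x64
body[3] sub  r4, r5, #32 -> r4=0x44
body[4] mov  r1, #0xee -> r1=0xee
body[5] add  r5, r6, #57 -> r5=0xdf
body[6] add  r4, r1, #44 -> r4=0x1a
epilogue: pop r4=0xb3, sp=0x78
epilogue: pop r1=0xdc, sp=0x79
r5 is caller-saved -> body value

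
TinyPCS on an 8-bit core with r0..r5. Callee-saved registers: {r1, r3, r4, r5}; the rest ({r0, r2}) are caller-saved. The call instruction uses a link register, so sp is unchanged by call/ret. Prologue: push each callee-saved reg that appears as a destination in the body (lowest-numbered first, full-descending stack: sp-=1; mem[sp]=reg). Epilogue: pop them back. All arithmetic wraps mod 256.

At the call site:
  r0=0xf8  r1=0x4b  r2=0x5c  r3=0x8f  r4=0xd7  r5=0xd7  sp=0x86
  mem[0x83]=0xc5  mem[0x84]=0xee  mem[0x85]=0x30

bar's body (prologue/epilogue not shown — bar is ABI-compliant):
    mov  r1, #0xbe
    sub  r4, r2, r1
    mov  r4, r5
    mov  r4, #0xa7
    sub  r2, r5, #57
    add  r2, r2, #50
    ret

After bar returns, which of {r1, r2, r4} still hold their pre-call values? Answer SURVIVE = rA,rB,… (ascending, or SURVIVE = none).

prologue: push r1 -> mem[0x85]=0x4b, sp=0x85
prologue: push r4 -> mem[0x84]=0xd7, sp=0x84
body[0] mov  r1, #0xbe -> r1=0xbe
body[1] sub  r4, r2, r1 -> r4=0x9e
body[2] mov  r4, r5 -> r4=0xd7
body[3] mov  r4, #0xa7 -> r4=0xa7
body[4] sub  r2, r5, #57 -> r2=0x9e
body[5] add  r2, r2, #50 -> r2=0xd0
epilogue: pop r4=0xd7, sp=0x85
epilogue: pop r1=0x4b, sp=0x86
r1: callee-saved, written=True
r2: caller-saved, written=True
r4: callee-saved, written=True

SURVIVE = r1,r4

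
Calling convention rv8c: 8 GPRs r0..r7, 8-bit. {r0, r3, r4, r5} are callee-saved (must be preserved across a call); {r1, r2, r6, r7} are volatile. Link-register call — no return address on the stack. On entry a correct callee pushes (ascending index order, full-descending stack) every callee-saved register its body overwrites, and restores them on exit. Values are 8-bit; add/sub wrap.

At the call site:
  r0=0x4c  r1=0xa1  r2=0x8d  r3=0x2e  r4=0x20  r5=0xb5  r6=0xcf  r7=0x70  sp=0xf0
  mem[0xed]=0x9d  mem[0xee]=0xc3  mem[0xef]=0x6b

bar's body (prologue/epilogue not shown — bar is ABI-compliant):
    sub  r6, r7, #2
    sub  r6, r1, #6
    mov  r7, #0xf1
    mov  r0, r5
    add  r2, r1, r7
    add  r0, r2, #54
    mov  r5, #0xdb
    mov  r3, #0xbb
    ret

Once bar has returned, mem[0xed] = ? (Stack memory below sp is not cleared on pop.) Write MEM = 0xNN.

prologue: push r0 -> mem[0xef]=0x4c, sp=0xef
prologue: push r3 -> mem[0xee]=0x2e, sp=0xee
prologue: push r5 -> mem[0xed]=0xb5, sp=0xed
body[0] sub  r6, r7, #2 -> r6=0x6e
body[1] sub  r6, r1, #6 -> r6=0x9b
body[2] mov  r7, #0xf1 -> r7=0xf1
body[3] mov  r0, r5 -> r0=0xb5
body[4] add  r2, r1, r7 -> r2=0x92
body[5] add  r0, r2, #54 -> r0=0xc8
body[6] mov  r5, #0xdb -> r5=0xdb
body[7] mov  r3, #0xbb -> r3=0xbb
epilogue: pop r5=0xb5, sp=0xee
epilogue: pop r3=0x2e, sp=0xef
epilogue: pop r0=0x4c, sp=0xf0
prologue pushed ['r0', 'r3', 'r5'] at ['0xef', '0xee', '0xed']

MEM = 0xb5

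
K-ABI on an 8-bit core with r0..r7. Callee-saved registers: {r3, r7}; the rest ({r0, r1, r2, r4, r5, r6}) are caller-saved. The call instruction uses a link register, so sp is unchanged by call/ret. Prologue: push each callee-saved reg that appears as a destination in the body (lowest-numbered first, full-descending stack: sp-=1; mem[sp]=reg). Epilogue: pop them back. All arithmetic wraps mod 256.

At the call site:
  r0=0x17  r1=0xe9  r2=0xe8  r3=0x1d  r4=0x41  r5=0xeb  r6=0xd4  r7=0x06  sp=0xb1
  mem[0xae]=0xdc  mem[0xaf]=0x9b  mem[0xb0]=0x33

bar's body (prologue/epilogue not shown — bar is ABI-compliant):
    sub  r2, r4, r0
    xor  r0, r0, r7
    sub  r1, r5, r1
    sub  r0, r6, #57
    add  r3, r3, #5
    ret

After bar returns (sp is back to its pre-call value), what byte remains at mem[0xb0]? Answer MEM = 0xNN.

MEM = 0x1d

prologue: push r3 -> mem[0xb0]=0x1d, sp=0xb0
body[0] sub  r2, r4, r0 -> r2=0x2a
body[1] xor  r0, r0, r7 -> r0=0x11
body[2] sub  r1, r5, r1 -> r1=0x02
body[3] sub  r0, r6, #57 -> r0=0x9b
body[4] add  r3, r3, #5 -> r3=0x22
epilogue: pop r3=0x1d, sp=0xb1
prologue pushed ['r3'] at ['0xb0']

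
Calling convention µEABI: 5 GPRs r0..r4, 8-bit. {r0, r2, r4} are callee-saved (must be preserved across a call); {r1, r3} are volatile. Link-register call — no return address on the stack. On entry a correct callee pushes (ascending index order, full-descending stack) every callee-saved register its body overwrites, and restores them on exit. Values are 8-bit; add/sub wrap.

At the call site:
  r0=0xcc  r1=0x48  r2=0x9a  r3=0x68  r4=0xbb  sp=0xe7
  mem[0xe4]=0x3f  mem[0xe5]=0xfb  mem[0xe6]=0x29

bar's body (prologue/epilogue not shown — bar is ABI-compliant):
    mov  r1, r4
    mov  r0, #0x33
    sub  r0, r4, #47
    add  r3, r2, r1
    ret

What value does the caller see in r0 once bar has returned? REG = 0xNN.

REG = 0xcc

prologue: push r0 -> mem[0xe6]=0xcc, sp=0xe6
body[0] mov  r1, r4 -> r1=0xbb
body[1] mov  r0, #0x33 -> r0=0x33
body[2] sub  r0, r4, #47 -> r0=0x8c
body[3] add  r3, r2, r1 -> r3=0x55
epilogue: pop r0=0xcc, sp=0xe7
r0 is callee-saved -> restored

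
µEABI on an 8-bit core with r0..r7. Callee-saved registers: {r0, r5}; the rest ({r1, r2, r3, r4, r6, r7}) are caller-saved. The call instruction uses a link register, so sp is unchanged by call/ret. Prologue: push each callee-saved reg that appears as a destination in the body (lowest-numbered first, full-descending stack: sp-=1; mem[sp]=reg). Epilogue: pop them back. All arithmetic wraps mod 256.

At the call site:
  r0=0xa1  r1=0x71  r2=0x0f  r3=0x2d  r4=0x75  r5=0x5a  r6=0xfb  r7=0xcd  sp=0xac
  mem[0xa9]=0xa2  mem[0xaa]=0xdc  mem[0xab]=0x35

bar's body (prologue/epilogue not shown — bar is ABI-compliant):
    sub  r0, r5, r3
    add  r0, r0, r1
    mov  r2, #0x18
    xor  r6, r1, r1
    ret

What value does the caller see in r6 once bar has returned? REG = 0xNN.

REG = 0x00

prologue: push r0 → mem[0xab]=0xa1, sp=0xab
body[0] sub  r0, r5, r3 → r0=0x2d
body[1] add  r0, r0, r1 → r0=0x9e
body[2] mov  r2, #0x18 → r2=0x18
body[3] xor  r6, r1, r1 → r6=0x00
epilogue: pop r0=0xa1, sp=0xac
r6 is caller-saved → body value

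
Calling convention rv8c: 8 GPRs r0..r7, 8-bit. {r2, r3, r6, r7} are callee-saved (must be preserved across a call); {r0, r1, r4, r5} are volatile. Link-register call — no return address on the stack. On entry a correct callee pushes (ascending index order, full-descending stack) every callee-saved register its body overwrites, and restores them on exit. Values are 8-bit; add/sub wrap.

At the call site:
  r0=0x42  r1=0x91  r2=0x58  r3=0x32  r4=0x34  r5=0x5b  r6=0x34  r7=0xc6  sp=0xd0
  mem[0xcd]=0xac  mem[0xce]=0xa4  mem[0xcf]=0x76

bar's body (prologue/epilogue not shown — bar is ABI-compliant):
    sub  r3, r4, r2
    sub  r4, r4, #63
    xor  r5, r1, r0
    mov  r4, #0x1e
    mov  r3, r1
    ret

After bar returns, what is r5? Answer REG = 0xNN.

prologue: push r3 -> mem[0xcf]=0x32, sp=0xcf
body[0] sub  r3, r4, r2 -> r3=0xdc
body[1] sub  r4, r4, #63 -> r4=0xf5
body[2] xor  r5, r1, r0 -> r5=0xd3
body[3] mov  r4, #0x1e -> r4=0x1e
body[4] mov  r3, r1 -> r3=0x91
epilogue: pop r3=0x32, sp=0xd0
r5 is caller-saved -> body value

REG = 0xd3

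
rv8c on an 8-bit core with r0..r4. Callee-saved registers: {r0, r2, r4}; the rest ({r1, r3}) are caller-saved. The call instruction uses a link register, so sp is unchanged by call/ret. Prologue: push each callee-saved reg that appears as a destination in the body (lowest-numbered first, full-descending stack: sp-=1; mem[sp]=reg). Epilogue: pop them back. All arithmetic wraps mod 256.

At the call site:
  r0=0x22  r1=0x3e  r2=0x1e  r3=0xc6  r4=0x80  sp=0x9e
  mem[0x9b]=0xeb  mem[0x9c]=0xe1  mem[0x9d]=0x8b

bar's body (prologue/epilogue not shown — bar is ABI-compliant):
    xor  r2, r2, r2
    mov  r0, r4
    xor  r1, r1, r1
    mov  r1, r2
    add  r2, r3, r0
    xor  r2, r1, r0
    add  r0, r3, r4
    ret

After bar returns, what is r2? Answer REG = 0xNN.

REG = 0x1e

prologue: push r0 → mem[0x9d]=0x22, sp=0x9d
prologue: push r2 → mem[0x9c]=0x1e, sp=0x9c
body[0] xor  r2, r2, r2 → r2=0x00
body[1] mov  r0, r4 → r0=0x80
body[2] xor  r1, r1, r1 → r1=0x00
body[3] mov  r1, r2 → r1=0x00
body[4] add  r2, r3, r0 → r2=0x46
body[5] xor  r2, r1, r0 → r2=0x80
body[6] add  r0, r3, r4 → r0=0x46
epilogue: pop r2=0x1e, sp=0x9d
epilogue: pop r0=0x22, sp=0x9e
r2 is callee-saved → restored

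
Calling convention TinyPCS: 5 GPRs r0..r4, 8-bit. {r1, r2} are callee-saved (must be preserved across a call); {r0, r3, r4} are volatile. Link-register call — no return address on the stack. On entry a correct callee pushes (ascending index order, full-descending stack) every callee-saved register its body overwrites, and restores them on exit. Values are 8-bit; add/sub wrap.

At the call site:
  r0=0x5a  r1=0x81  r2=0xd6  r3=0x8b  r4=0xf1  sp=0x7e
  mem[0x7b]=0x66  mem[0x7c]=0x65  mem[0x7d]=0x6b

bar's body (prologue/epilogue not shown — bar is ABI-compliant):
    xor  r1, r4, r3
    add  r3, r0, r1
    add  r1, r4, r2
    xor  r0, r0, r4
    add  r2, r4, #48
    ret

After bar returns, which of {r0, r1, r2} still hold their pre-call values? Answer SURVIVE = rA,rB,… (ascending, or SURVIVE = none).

prologue: push r1 -> mem[0x7d]=0x81, sp=0x7d
prologue: push r2 -> mem[0x7c]=0xd6, sp=0x7c
body[0] xor  r1, r4, r3 -> r1=0x7a
body[1] add  r3, r0, r1 -> r3=0xd4
body[2] add  r1, r4, r2 -> r1=0xc7
body[3] xor  r0, r0, r4 -> r0=0xab
body[4] add  r2, r4, #48 -> r2=0x21
epilogue: pop r2=0xd6, sp=0x7d
epilogue: pop r1=0x81, sp=0x7e
r0: caller-saved, written=True
r1: callee-saved, written=True
r2: callee-saved, written=True

SURVIVE = r1,r2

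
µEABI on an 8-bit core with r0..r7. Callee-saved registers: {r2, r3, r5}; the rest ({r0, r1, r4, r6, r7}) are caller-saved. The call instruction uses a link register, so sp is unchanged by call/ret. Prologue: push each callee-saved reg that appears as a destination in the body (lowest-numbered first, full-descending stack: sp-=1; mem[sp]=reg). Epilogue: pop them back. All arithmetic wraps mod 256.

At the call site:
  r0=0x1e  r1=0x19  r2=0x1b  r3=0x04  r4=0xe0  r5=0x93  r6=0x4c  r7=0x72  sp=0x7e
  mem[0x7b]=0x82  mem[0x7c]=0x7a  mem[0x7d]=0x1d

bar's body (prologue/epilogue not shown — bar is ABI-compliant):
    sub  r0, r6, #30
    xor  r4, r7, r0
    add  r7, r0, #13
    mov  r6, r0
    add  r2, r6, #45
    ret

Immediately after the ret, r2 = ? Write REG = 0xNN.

REG = 0x1b

prologue: push r2 → mem[0x7d]=0x1b, sp=0x7d
body[0] sub  r0, r6, #30 → r0=0x2e
body[1] xor  r4, r7, r0 → r4=0x5c
body[2] add  r7, r0, #13 → r7=0x3b
body[3] mov  r6, r0 → r6=0x2e
body[4] add  r2, r6, #45 → r2=0x5b
epilogue: pop r2=0x1b, sp=0x7e
r2 is callee-saved → restored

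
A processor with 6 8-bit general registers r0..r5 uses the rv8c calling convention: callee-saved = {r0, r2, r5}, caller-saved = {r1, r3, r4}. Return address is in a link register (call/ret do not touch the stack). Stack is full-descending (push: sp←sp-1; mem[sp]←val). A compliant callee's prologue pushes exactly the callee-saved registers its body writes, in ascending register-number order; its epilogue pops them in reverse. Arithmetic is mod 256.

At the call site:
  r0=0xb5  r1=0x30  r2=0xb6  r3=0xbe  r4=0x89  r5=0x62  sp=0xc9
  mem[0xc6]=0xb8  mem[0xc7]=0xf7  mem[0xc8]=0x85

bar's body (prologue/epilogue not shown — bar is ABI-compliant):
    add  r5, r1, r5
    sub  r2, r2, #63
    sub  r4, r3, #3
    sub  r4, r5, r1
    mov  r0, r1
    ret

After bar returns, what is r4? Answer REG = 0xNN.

prologue: push r0 → mem[0xc8]=0xb5, sp=0xc8
prologue: push r2 → mem[0xc7]=0xb6, sp=0xc7
prologue: push r5 → mem[0xc6]=0x62, sp=0xc6
body[0] add  r5, r1, r5 → r5=0x92
body[1] sub  r2, r2, #63 → r2=0x77
body[2] sub  r4, r3, #3 → r4=0xbb
body[3] sub  r4, r5, r1 → r4=0x62
body[4] mov  r0, r1 → r0=0x30
epilogue: pop r5=0x62, sp=0xc7
epilogue: pop r2=0xb6, sp=0xc8
epilogue: pop r0=0xb5, sp=0xc9
r4 is caller-saved → body value

REG = 0x62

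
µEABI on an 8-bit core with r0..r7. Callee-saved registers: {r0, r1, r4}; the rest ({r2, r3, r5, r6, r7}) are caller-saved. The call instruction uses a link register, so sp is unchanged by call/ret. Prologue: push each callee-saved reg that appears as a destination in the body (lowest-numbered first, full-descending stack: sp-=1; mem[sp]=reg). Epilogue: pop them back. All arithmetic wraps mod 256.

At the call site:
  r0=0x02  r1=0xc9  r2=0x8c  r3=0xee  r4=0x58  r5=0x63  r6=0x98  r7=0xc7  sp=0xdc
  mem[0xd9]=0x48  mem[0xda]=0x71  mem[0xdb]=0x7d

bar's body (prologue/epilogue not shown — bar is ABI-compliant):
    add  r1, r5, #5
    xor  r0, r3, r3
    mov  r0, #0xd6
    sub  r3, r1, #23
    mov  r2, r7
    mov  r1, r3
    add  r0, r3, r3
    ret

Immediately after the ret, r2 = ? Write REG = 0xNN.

REG = 0xc7

prologue: push r0 -> mem[0xdb]=0x02, sp=0xdb
prologue: push r1 -> mem[0xda]=0xc9, sp=0xda
body[0] add  r1, r5, #5 -> r1=0x68
body[1] xor  r0, r3, r3 -> r0=0x00
body[2] mov  r0, #0xd6 -> r0=0xd6
body[3] sub  r3, r1, #23 -> r3=0x51
body[4] mov  r2, r7 -> r2=0xc7
body[5] mov  r1, r3 -> r1=0x51
body[6] add  r0, r3, r3 -> r0=0xa2
epilogue: pop r1=0xc9, sp=0xdb
epilogue: pop r0=0x02, sp=0xdc
r2 is caller-saved -> body value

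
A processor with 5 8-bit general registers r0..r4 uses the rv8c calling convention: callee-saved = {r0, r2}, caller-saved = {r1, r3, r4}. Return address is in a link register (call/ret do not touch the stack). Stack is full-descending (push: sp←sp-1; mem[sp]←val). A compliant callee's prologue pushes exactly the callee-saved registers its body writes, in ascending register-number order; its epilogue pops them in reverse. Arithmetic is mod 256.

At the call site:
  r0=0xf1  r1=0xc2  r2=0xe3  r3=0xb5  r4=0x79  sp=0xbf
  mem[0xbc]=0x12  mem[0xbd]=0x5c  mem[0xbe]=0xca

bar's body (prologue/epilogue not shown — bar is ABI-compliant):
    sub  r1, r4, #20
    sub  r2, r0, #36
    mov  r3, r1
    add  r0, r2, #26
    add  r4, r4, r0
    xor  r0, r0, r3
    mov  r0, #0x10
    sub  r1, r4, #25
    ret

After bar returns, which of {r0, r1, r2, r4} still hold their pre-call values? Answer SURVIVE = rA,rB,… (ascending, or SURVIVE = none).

prologue: push r0 -> mem[0xbe]=0xf1, sp=0xbe
prologue: push r2 -> mem[0xbd]=0xe3, sp=0xbd
body[0] sub  r1, r4, #20 -> r1=0x65
body[1] sub  r2, r0, #36 -> r2=0xcd
body[2] mov  r3, r1 -> r3=0x65
body[3] add  r0, r2, #26 -> r0=0xe7
body[4] add  r4, r4, r0 -> r4=0x60
body[5] xor  r0, r0, r3 -> r0=0x82
body[6] mov  r0, #0x10 -> r0=0x10
body[7] sub  r1, r4, #25 -> r1=0x47
epilogue: pop r2=0xe3, sp=0xbe
epilogue: pop r0=0xf1, sp=0xbf
r0: callee-saved, written=True
r1: caller-saved, written=True
r2: callee-saved, written=True
r4: caller-saved, written=True

SURVIVE = r0,r2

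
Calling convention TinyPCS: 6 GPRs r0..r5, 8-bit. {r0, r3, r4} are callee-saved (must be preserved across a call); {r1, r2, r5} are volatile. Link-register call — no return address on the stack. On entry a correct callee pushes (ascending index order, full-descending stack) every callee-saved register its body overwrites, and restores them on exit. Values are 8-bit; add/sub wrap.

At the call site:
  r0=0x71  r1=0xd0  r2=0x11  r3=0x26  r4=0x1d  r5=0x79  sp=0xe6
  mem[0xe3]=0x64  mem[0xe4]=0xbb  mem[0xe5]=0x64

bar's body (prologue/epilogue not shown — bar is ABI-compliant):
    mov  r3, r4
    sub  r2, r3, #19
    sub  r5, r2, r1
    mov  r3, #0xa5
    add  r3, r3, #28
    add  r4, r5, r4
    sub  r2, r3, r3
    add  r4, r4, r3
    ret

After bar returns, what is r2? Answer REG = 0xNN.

prologue: push r3 -> mem[0xe5]=0x26, sp=0xe5
prologue: push r4 -> mem[0xe4]=0x1d, sp=0xe4
body[0] mov  r3, r4 -> r3=0x1d
body[1] sub  r2, r3, #19 -> r2=0x0a
body[2] sub  r5, r2, r1 -> r5=0x3a
body[3] mov  r3, #0xa5 -> r3=0xa5
body[4] add  r3, r3, #28 -> r3=0xc1
body[5] add  r4, r5, r4 -> r4=0x57
body[6] sub  r2, r3, r3 -> r2=0x00
body[7] add  r4, r4, r3 -> r4=0x18
epilogue: pop r4=0x1d, sp=0xe5
epilogue: pop r3=0x26, sp=0xe6
r2 is caller-saved -> body value

REG = 0x00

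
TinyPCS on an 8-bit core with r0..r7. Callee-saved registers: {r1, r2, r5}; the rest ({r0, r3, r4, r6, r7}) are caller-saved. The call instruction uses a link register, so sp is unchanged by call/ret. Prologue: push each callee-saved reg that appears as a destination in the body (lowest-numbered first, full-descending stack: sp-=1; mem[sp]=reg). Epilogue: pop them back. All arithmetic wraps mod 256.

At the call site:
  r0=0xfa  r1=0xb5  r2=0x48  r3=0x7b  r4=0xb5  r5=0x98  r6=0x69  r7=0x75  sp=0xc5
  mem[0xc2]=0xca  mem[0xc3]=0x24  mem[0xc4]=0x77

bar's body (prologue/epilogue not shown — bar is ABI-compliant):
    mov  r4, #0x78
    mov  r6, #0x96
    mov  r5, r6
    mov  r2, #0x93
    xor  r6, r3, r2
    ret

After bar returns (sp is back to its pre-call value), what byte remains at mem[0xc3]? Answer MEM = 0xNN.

MEM = 0x98

prologue: push r2 → mem[0xc4]=0x48, sp=0xc4
prologue: push r5 → mem[0xc3]=0x98, sp=0xc3
body[0] mov  r4, #0x78 → r4=0x78
body[1] mov  r6, #0x96 → r6=0x96
body[2] mov  r5, r6 → r5=0x96
body[3] mov  r2, #0x93 → r2=0x93
body[4] xor  r6, r3, r2 → r6=0xe8
epilogue: pop r5=0x98, sp=0xc4
epilogue: pop r2=0x48, sp=0xc5
prologue pushed ['r2', 'r5'] at ['0xc4', '0xc3']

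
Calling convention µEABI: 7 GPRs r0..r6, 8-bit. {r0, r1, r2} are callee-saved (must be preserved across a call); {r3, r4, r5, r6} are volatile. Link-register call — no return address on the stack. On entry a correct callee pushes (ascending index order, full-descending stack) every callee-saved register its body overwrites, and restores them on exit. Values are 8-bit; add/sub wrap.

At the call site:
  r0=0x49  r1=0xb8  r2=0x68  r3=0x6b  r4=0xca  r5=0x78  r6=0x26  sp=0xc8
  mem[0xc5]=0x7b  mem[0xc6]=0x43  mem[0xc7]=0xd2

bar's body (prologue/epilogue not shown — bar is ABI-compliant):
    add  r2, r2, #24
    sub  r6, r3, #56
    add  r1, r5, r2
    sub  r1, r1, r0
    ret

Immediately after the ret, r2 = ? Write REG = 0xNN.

prologue: push r1 → mem[0xc7]=0xb8, sp=0xc7
prologue: push r2 → mem[0xc6]=0x68, sp=0xc6
body[0] add  r2, r2, #24 → r2=0x80
body[1] sub  r6, r3, #56 → r6=0x33
body[2] add  r1, r5, r2 → r1=0xf8
body[3] sub  r1, r1, r0 → r1=0xaf
epilogue: pop r2=0x68, sp=0xc7
epilogue: pop r1=0xb8, sp=0xc8
r2 is callee-saved → restored

REG = 0x68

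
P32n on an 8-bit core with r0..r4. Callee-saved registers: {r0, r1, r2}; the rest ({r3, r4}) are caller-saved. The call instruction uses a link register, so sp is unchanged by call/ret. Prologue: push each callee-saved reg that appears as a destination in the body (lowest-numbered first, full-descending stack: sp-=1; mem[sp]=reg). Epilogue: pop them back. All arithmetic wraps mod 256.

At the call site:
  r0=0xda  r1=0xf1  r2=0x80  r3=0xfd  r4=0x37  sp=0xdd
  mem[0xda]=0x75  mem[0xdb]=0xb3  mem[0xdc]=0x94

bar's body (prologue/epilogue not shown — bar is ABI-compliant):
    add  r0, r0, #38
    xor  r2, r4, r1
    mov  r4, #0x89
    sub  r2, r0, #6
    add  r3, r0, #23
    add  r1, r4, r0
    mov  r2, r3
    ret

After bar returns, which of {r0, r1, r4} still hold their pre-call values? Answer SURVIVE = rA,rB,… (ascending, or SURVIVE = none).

SURVIVE = r0,r1

prologue: push r0 -> mem[0xdc]=0xda, sp=0xdc
prologue: push r1 -> mem[0xdb]=0xf1, sp=0xdb
prologue: push r2 -> mem[0xda]=0x80, sp=0xda
body[0] add  r0, r0, #38 -> r0=0x00
body[1] xor  r2, r4, r1 -> r2=0xc6
body[2] mov  r4, #0x89 -> r4=0x89
body[3] sub  r2, r0, #6 -> r2=0xfa
body[4] add  r3, r0, #23 -> r3=0x17
body[5] add  r1, r4, r0 -> r1=0x89
body[6] mov  r2, r3 -> r2=0x17
epilogue: pop r2=0x80, sp=0xdb
epilogue: pop r1=0xf1, sp=0xdc
epilogue: pop r0=0xda, sp=0xdd
r0: callee-saved, written=True
r1: callee-saved, written=True
r4: caller-saved, written=True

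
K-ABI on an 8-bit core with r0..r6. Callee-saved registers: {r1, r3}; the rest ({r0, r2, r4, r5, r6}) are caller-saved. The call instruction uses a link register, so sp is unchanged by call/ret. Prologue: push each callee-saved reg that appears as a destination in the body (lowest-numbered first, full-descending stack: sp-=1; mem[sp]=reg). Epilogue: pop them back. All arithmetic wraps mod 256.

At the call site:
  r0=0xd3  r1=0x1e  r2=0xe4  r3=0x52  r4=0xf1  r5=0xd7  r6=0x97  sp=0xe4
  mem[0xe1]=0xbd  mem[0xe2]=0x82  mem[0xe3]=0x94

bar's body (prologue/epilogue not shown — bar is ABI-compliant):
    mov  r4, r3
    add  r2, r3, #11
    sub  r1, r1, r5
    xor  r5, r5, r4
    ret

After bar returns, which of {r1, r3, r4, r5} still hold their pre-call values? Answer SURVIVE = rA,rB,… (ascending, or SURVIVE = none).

SURVIVE = r1,r3

prologue: push r1 -> mem[0xe3]=0x1e, sp=0xe3
body[0] mov  r4, r3 -> r4=0x52
body[1] add  r2, r3, #11 -> r2=0x5d
body[2] sub  r1, r1, r5 -> r1=0x47
body[3] xor  r5, r5, r4 -> r5=0x85
epilogue: pop r1=0x1e, sp=0xe4
r1: callee-saved, written=True
r3: callee-saved, written=False
r4: caller-saved, written=True
r5: caller-saved, written=True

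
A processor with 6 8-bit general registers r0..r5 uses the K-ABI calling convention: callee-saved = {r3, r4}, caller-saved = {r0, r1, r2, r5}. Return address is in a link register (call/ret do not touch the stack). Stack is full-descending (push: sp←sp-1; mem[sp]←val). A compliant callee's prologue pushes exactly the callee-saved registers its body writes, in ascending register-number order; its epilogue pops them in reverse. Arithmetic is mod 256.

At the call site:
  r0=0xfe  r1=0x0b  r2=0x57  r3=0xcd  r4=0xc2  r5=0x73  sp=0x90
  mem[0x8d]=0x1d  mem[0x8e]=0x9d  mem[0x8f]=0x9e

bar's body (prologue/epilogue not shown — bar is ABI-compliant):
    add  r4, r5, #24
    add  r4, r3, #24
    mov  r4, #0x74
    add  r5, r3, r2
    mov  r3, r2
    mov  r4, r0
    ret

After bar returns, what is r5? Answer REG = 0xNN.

prologue: push r3 -> mem[0x8f]=0xcd, sp=0x8f
prologue: push r4 -> mem[0x8e]=0xc2, sp=0x8e
body[0] add  r4, r5, #24 -> r4=0x8b
body[1] add  r4, r3, #24 -> r4=0xe5
body[2] mov  r4, #0x74 -> r4=0x74
body[3] add  r5, r3, r2 -> r5=0x24
body[4] mov  r3, r2 -> r3=0x57
body[5] mov  r4, r0 -> r4=0xfe
epilogue: pop r4=0xc2, sp=0x8f
epilogue: pop r3=0xcd, sp=0x90
r5 is caller-saved -> body value

REG = 0x24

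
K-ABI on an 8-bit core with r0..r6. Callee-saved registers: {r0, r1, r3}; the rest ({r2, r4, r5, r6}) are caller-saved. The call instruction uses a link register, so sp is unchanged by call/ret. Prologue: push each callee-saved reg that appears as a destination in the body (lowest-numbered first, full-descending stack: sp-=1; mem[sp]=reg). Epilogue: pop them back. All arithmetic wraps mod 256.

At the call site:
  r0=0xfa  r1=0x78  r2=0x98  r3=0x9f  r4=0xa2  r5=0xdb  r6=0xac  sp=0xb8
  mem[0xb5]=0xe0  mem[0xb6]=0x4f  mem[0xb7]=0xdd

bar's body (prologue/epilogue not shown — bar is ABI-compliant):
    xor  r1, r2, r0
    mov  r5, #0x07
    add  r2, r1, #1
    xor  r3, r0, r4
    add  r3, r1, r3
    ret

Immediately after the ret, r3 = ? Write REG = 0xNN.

prologue: push r1 -> mem[0xb7]=0x78, sp=0xb7
prologue: push r3 -> mem[0xb6]=0x9f, sp=0xb6
body[0] xor  r1, r2, r0 -> r1=0x62
body[1] mov  r5, #0x07 -> r5=0x07
body[2] add  r2, r1, #1 -> r2=0x63
body[3] xor  r3, r0, r4 -> r3=0x58
body[4] add  r3, r1, r3 -> r3=0xba
epilogue: pop r3=0x9f, sp=0xb7
epilogue: pop r1=0x78, sp=0xb8
r3 is callee-saved -> restored

REG = 0x9f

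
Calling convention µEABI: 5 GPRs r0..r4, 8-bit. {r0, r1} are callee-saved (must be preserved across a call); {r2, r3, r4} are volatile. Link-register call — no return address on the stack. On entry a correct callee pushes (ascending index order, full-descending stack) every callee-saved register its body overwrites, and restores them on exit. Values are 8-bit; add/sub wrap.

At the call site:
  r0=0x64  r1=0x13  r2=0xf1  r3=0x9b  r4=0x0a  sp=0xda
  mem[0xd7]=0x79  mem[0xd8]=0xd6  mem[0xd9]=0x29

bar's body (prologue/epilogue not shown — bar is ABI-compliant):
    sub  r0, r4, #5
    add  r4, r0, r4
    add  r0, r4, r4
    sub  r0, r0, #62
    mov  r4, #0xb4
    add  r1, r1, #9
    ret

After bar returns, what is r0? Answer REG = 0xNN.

prologue: push r0 -> mem[0xd9]=0x64, sp=0xd9
prologue: push r1 -> mem[0xd8]=0x13, sp=0xd8
body[0] sub  r0, r4, #5 -> r0=0x05
body[1] add  r4, r0, r4 -> r4=0x0f
body[2] add  r0, r4, r4 -> r0=0x1e
body[3] sub  r0, r0, #62 -> r0=0xe0
body[4] mov  r4, #0xb4 -> r4=0xb4
body[5] add  r1, r1, #9 -> r1=0x1c
epilogue: pop r1=0x13, sp=0xd9
epilogue: pop r0=0x64, sp=0xda
r0 is callee-saved -> restored

REG = 0x64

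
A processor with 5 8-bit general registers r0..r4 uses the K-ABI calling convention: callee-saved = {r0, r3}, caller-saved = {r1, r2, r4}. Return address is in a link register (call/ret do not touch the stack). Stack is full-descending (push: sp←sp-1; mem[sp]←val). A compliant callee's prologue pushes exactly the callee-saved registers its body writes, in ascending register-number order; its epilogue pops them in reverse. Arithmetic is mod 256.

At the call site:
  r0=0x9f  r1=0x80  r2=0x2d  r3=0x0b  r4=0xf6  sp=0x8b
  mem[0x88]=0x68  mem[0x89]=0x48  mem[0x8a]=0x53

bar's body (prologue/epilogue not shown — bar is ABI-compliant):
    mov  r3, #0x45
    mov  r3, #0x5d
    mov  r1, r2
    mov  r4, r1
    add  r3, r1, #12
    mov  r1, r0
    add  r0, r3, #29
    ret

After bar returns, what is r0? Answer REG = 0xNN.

prologue: push r0 -> mem[0x8a]=0x9f, sp=0x8a
prologue: push r3 -> mem[0x89]=0x0b, sp=0x89
body[0] mov  r3, #0x45 -> r3=0x45
body[1] mov  r3, #0x5d -> r3=0x5d
body[2] mov  r1, r2 -> r1=0x2d
body[3] mov  r4, r1 -> r4=0x2d
body[4] add  r3, r1, #12 -> r3=0x39
body[5] mov  r1, r0 -> r1=0x9f
body[6] add  r0, r3, #29 -> r0=0x56
epilogue: pop r3=0x0b, sp=0x8a
epilogue: pop r0=0x9f, sp=0x8b
r0 is callee-saved -> restored

REG = 0x9f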